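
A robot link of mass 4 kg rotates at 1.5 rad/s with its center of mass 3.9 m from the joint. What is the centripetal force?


F = m * omega^2 * r
= 4 * 1.5^2 * 3.9
= 4 * 2.25 * 3.9
= 35.1 N


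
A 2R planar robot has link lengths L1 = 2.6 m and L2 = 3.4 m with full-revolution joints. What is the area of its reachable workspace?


r_max = L1 + L2 = 6.0 m
r_min = |L1 - L2| = 0.8 m
Area = pi*(r_max^2 - r_min^2)
= pi*(36.0 - 0.64)
= pi * 35.36
= 111.0867 m^2


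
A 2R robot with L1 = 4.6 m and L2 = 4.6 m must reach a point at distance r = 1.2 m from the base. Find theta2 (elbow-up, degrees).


cos(theta2) = (r^2 - L1^2 - L2^2) / (2*L1*L2)
cos(theta2) = (1.44 - 21.16 - 21.16) / 42.32
cos(theta2) = -0.965974
theta2 = 165.0106 degrees


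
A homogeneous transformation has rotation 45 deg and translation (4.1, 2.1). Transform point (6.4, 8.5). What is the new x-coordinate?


x' = cos(theta)*px - sin(theta)*py + tx
= 0.7071*6.4 - 0.7071*8.5 + 4.1
= 2.6151


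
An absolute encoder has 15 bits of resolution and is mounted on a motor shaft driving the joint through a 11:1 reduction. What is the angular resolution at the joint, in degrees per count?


counts = 2^15 = 32768
effective counts at joint = 32768 * 11 = 360448
resolution = 360 / 360448
= 9.9876e-04 deg/count


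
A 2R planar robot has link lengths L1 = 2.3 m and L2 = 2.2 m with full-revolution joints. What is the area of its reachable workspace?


r_max = L1 + L2 = 4.5 m
r_min = |L1 - L2| = 0.1 m
Area = pi*(r_max^2 - r_min^2)
= pi*(20.25 - 0.01)
= pi * 20.24
= 63.5858 m^2


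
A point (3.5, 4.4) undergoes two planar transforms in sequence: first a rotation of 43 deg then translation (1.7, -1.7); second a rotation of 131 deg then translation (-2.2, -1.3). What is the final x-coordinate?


After transform 1:
x1 = cos(43)*3.5 - sin(43)*4.4 + 1.7 = 1.2589
y1 = sin(43)*3.5 + cos(43)*4.4 + -1.7 = 3.905
After transform 2:
x2 = cos(131)*1.2589 - sin(131)*3.905 + -2.2
= -5.973


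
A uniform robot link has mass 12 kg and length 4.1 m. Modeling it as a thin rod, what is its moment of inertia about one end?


I = (1/3) * m * L^2
= (1/3) * 12 * 4.1^2
= 0.333333 * 12 * 16.81
= 67.24 kg*m^2


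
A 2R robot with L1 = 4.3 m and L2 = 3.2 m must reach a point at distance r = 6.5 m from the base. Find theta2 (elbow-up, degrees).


cos(theta2) = (r^2 - L1^2 - L2^2) / (2*L1*L2)
cos(theta2) = (42.25 - 18.49 - 10.24) / 27.52
cos(theta2) = 0.491279
theta2 = 60.5753 degrees


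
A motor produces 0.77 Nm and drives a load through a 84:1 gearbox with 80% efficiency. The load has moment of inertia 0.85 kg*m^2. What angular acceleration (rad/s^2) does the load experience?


tau_out = tau_motor * N * eta
= 0.77 * 84 * 0.8 = 51.744 Nm
alpha = tau_out / I = 51.744 / 0.85
= 60.8753 rad/s^2


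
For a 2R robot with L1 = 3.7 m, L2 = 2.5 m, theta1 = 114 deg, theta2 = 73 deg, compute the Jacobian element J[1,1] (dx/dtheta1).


J[1,1] = -L1*sin(t1) - L2*sin(t1+t2)
= -3.7*sin(114) - 2.5*sin(187)
= -3.0754


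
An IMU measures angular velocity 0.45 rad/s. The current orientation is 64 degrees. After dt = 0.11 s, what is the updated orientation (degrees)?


delta_theta = w * dt = 0.45 * 0.11 = 0.0495 rad
= 2.8361 deg
theta_new = 64 + 2.8361 = 66.8361 deg


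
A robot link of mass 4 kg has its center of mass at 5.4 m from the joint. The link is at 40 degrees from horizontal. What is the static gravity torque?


tau = m*g*L*cos(angle)
= 4 * 9.81 * 5.4 * cos(40 deg)
= 4 * 9.81 * 5.4 * 0.766
= 162.3218 Nm


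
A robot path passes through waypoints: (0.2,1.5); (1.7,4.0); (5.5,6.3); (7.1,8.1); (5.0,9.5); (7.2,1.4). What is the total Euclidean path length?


Segment lengths:
  seg1 = sqrt((1.5)^2 + (2.5)^2) = 2.9155
  seg2 = sqrt((3.8)^2 + (2.3)^2) = 4.4418
  seg3 = sqrt((1.6)^2 + (1.8)^2) = 2.4083
  seg4 = sqrt((-2.1)^2 + (1.4)^2) = 2.5239
  seg5 = sqrt((2.2)^2 + (-8.1)^2) = 8.3934
Total = 20.683


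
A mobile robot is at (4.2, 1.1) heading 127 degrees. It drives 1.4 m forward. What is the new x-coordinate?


x_new = x0 + d*cos(theta)
= 4.2 + 1.4*cos(127)
= 4.2 + -0.8425
= 3.3575


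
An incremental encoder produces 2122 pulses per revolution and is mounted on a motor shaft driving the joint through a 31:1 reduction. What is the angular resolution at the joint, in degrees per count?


counts per rev = 2122
effective counts at joint = 2122 * 31 = 65782
resolution = 360 / 65782
= 0.0055 deg/count


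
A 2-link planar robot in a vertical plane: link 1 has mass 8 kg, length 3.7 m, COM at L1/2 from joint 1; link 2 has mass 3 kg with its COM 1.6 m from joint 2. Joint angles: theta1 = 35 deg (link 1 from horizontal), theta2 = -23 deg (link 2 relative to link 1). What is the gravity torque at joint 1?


Horizontal distance from joint 1 to link-1 COM:
  x_c1 = (L1/2)*cos(t1) = 1.85 * 0.8192 = 1.5154 m
Horizontal distance from joint 1 to link-2 COM:
  x_c2 = L1*cos(t1) + Lc2*cos(t1+t2)
       = 3.7*0.8192 + 1.6*0.9781 = 4.5959 m
tau1 = m1*g*x_c1 + m2*g*x_c2
     = 8*9.81*1.5154 + 3*9.81*4.5959
     = 118.931 + 135.2573
     = 254.1883 Nm


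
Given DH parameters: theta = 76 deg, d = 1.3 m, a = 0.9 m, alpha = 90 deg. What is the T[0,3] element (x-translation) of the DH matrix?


T[0,3] = a * cos(theta)
= 0.9 * cos(76 deg)
= 0.9 * 0.2419
= 0.2177


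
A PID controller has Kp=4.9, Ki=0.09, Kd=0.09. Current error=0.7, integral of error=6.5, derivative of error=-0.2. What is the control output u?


u = Kp*e + Ki*int(e) + Kd*de/dt
= 4.9*0.7 + 0.09*6.5 + 0.09*(-0.2)
= 3.43 + 0.585 + -0.018
= 3.997


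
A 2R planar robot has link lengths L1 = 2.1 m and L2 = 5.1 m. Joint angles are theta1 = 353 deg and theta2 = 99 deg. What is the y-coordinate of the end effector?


Convert angles to radians: theta1 = 6.161, theta2 = 1.7279
y = L1*sin(theta1) + L2*sin(theta1+theta2)
y = -0.2559 + 5.0969
y = 4.841


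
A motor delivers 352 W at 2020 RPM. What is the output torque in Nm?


omega = 2020 * 2*pi/60 = 211.5339 rad/s
tau = P / omega = 352 / 211.5339
= 1.664 Nm


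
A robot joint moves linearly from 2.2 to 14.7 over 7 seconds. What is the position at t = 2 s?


s = t/T = 2/7 = 0.2857
p(t) = p0 + (pf-p0)*s
= 2.2 + (14.7 - 2.2) * 0.2857
= 5.7714


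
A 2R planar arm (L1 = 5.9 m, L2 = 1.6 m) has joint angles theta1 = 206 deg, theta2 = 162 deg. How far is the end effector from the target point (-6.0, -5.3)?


End effector via forward kinematics:
x = L1*cos(t1) + L2*cos(t1+t2) = -3.7185
y = L1*sin(t1) + L2*sin(t1+t2) = -2.3637
Distance to target:
d = sqrt((-6.0 - -3.7185)^2 + (-5.3 - -2.3637)^2)
= sqrt(5.2054 + 8.6218)
= 3.7185 m


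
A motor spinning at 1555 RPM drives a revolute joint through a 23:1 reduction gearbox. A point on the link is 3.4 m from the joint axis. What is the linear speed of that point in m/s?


omega_motor = 1555 * 2*pi/60 = 162.8392 rad/s
omega_joint = omega_motor / 23 = 7.08 rad/s
v = omega_joint * r = 7.08 * 3.4
= 24.0719 m/s


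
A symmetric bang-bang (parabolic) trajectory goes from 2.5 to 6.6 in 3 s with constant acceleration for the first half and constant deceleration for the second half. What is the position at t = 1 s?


Symmetric rest-to-rest: each phase covers (pf-p0)/2 in time T/2. 0.5*a*(T/2)^2 = (pf-p0)/2 => a = 4*(pf-p0)/T^2
a = 4*(6.6-2.5)/3^2 = 1.8222
t = 1 is in the acceleration phase (t <= T/2).
p = p0 + 0.5*a*t^2 = 2.5 + 0.5*1.8222*1^2
= 3.4111


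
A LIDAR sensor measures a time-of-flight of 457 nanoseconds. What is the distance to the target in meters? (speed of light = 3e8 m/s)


tof = 457 ns = 4.57e-07 s
dist = c * tof / 2
= 3e8 * 4.57e-07 / 2
= 68.55 m


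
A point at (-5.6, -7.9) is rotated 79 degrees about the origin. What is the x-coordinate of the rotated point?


x' = x*cos(theta) - y*sin(theta)
cos(79 deg) = 0.1908, sin(79 deg) = 0.9816
x' = -5.6 * 0.1908 - -7.9 * 0.9816
= -1.0685 - -7.7549
= 6.6863


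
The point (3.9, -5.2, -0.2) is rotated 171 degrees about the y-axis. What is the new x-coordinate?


Rotation about y-axis: x' = x*cos(theta) + z*sin(theta)
= 3.9 * -0.9877 + -0.2 * 0.1564
= -3.8833


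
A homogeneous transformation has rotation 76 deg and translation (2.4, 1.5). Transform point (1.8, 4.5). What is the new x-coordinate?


x' = cos(theta)*px - sin(theta)*py + tx
= 0.2419*1.8 - 0.9703*4.5 + 2.4
= -1.5309


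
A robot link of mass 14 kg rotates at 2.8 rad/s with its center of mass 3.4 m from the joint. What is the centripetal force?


F = m * omega^2 * r
= 14 * 2.8^2 * 3.4
= 14 * 7.84 * 3.4
= 373.184 N


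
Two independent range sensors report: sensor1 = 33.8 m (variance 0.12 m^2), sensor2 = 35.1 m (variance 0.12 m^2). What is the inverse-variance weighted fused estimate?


w1 = (1/var1) / (1/var1 + 1/var2)
   = 8.3333 / (8.3333 + 8.3333) = 0.5
w2 = 1 - w1 = 0.5
fused = w1*s1 + w2*s2 = 16.9 + 17.55
= 34.45 m


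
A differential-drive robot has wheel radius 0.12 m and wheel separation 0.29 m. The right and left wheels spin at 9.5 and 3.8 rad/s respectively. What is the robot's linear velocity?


vR = r*wR = 0.12*9.5 = 1.14 m/s
vL = r*wL = 0.12*3.8 = 0.456 m/s
v = (vR+vL)/2 = 0.798 m/s
omega = (vR-vL)/L = 2.3586 rad/s
linear velocity = 0.798 m/s


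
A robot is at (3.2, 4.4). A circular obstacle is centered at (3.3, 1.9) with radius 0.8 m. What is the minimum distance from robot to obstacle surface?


center_dist = sqrt((3.2-3.3)^2 + (4.4-1.9)^2)
= sqrt(0.01 + 6.25)
= 2.502
min_dist = center_dist - radius = 2.502 - 0.8 = 1.702 m


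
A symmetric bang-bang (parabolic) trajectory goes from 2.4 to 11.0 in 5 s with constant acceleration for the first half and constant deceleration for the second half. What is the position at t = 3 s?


Symmetric rest-to-rest: each phase covers (pf-p0)/2 in time T/2. 0.5*a*(T/2)^2 = (pf-p0)/2 => a = 4*(pf-p0)/T^2
a = 4*(11.0-2.4)/5^2 = 1.376
t = 3 is in the deceleration phase (t > T/2).
p = pf - 0.5*a*(T-t)^2 = 11.0 - 0.5*1.376*2^2
= 8.248


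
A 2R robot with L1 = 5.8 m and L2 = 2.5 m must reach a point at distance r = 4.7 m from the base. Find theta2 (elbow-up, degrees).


cos(theta2) = (r^2 - L1^2 - L2^2) / (2*L1*L2)
cos(theta2) = (22.09 - 33.64 - 6.25) / 29.0
cos(theta2) = -0.613793
theta2 = 127.8643 degrees


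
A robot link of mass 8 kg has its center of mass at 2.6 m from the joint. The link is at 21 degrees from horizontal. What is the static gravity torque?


tau = m*g*L*cos(angle)
= 8 * 9.81 * 2.6 * cos(21 deg)
= 8 * 9.81 * 2.6 * 0.9336
= 190.4952 Nm


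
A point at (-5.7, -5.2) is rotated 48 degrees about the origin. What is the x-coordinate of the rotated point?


x' = x*cos(theta) - y*sin(theta)
cos(48 deg) = 0.6691, sin(48 deg) = 0.7431
x' = -5.7 * 0.6691 - -5.2 * 0.7431
= -3.814 - -3.8644
= 0.0503


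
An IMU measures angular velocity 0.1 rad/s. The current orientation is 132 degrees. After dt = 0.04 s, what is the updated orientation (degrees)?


delta_theta = w * dt = 0.1 * 0.04 = 0.004 rad
= 0.2292 deg
theta_new = 132 + 0.2292 = 132.2292 deg


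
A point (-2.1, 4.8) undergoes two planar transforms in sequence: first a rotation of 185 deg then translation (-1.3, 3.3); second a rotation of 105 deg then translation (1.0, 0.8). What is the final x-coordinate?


After transform 1:
x1 = cos(185)*-2.1 - sin(185)*4.8 + -1.3 = 1.2104
y1 = sin(185)*-2.1 + cos(185)*4.8 + 3.3 = -1.2987
After transform 2:
x2 = cos(105)*1.2104 - sin(105)*-1.2987 + 1.0
= 1.9412


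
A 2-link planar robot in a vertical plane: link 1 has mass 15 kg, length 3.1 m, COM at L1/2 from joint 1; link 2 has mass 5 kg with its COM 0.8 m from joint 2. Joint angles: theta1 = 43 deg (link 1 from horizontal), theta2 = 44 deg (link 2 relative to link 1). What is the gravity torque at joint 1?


Horizontal distance from joint 1 to link-1 COM:
  x_c1 = (L1/2)*cos(t1) = 1.55 * 0.7314 = 1.1336 m
Horizontal distance from joint 1 to link-2 COM:
  x_c2 = L1*cos(t1) + Lc2*cos(t1+t2)
       = 3.1*0.7314 + 0.8*0.0523 = 2.3091 m
tau1 = m1*g*x_c1 + m2*g*x_c2
     = 15*9.81*1.1336 + 5*9.81*2.3091
     = 166.809 + 113.2597
     = 280.0686 Nm


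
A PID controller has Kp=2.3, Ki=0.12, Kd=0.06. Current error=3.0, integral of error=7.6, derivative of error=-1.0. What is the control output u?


u = Kp*e + Ki*int(e) + Kd*de/dt
= 2.3*3.0 + 0.12*7.6 + 0.06*(-1.0)
= 6.9 + 0.912 + -0.06
= 7.752


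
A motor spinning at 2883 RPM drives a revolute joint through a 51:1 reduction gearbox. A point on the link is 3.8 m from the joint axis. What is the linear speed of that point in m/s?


omega_motor = 2883 * 2*pi/60 = 301.9071 rad/s
omega_joint = omega_motor / 51 = 5.9197 rad/s
v = omega_joint * r = 5.9197 * 3.8
= 22.495 m/s


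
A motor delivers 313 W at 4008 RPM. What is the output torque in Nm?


omega = 4008 * 2*pi/60 = 419.7168 rad/s
tau = P / omega = 313 / 419.7168
= 0.7457 Nm


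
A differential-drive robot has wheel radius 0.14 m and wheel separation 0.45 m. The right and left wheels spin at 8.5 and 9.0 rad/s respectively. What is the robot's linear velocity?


vR = r*wR = 0.14*8.5 = 1.19 m/s
vL = r*wL = 0.14*9.0 = 1.26 m/s
v = (vR+vL)/2 = 1.225 m/s
omega = (vR-vL)/L = -0.1556 rad/s
linear velocity = 1.225 m/s


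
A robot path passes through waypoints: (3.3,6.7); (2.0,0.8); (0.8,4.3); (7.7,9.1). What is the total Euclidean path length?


Segment lengths:
  seg1 = sqrt((-1.3)^2 + (-5.9)^2) = 6.0415
  seg2 = sqrt((-1.2)^2 + (3.5)^2) = 3.7
  seg3 = sqrt((6.9)^2 + (4.8)^2) = 8.4054
Total = 18.1469


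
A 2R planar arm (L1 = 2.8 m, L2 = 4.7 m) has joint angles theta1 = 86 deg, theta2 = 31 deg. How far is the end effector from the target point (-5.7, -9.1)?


End effector via forward kinematics:
x = L1*cos(t1) + L2*cos(t1+t2) = -1.9384
y = L1*sin(t1) + L2*sin(t1+t2) = 6.9809
Distance to target:
d = sqrt((-5.7 - -1.9384)^2 + (-9.1 - 6.9809)^2)
= sqrt(14.1494 + 258.5957)
= 16.515 m


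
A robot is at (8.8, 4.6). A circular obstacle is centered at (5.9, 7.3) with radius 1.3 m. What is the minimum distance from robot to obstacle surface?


center_dist = sqrt((8.8-5.9)^2 + (4.6-7.3)^2)
= sqrt(8.41 + 7.29)
= 3.9623
min_dist = center_dist - radius = 3.9623 - 1.3 = 2.6623 m


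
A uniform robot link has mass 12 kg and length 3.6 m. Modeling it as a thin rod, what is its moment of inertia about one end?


I = (1/3) * m * L^2
= (1/3) * 12 * 3.6^2
= 0.333333 * 12 * 12.96
= 51.84 kg*m^2


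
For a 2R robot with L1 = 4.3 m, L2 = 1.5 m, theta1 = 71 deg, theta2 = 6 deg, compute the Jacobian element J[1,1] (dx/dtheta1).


J[1,1] = -L1*sin(t1) - L2*sin(t1+t2)
= -4.3*sin(71) - 1.5*sin(77)
= -5.5273


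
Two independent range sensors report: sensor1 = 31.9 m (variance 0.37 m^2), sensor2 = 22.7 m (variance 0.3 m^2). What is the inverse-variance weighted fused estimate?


w1 = (1/var1) / (1/var1 + 1/var2)
   = 2.7027 / (2.7027 + 3.3333) = 0.4478
w2 = 1 - w1 = 0.5522
fused = w1*s1 + w2*s2 = 14.2836 + 12.5358
= 26.8194 m


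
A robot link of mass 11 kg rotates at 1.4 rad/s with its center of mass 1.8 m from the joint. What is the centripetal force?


F = m * omega^2 * r
= 11 * 1.4^2 * 1.8
= 11 * 1.96 * 1.8
= 38.808 N


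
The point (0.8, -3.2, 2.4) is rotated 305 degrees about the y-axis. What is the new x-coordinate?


Rotation about y-axis: x' = x*cos(theta) + z*sin(theta)
= 0.8 * 0.5736 + 2.4 * -0.8192
= -1.5071


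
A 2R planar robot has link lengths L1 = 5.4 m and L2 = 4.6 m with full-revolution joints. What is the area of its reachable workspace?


r_max = L1 + L2 = 10.0 m
r_min = |L1 - L2| = 0.8 m
Area = pi*(r_max^2 - r_min^2)
= pi*(100.0 - 0.64)
= pi * 99.36
= 312.1486 m^2


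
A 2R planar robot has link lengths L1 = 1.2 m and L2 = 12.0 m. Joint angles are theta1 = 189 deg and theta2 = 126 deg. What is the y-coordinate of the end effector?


Convert angles to radians: theta1 = 3.2987, theta2 = 2.1991
y = L1*sin(theta1) + L2*sin(theta1+theta2)
y = -0.1877 + -8.4853
y = -8.673


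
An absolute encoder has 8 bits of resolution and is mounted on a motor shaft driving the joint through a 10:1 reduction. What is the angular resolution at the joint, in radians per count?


counts = 2^8 = 256
effective counts at joint = 256 * 10 = 2560
resolution = 2*pi / 2560
= 0.0025 rad/count


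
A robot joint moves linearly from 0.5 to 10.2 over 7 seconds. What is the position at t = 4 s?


s = t/T = 4/7 = 0.5714
p(t) = p0 + (pf-p0)*s
= 0.5 + (10.2 - 0.5) * 0.5714
= 6.0429


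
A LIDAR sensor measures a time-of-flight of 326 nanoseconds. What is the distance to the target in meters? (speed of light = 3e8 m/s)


tof = 326 ns = 3.26e-07 s
dist = c * tof / 2
= 3e8 * 3.26e-07 / 2
= 48.9 m


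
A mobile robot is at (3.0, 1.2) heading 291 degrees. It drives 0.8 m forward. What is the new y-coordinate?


y_new = y0 + d*sin(theta)
= 1.2 + 0.8*sin(291)
= 1.2 + -0.7469
= 0.4531


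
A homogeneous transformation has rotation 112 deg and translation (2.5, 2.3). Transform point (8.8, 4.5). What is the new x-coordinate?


x' = cos(theta)*px - sin(theta)*py + tx
= -0.3746*8.8 - 0.9272*4.5 + 2.5
= -4.9689


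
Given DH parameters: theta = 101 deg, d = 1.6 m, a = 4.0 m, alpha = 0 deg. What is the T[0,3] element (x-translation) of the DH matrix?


T[0,3] = a * cos(theta)
= 4.0 * cos(101 deg)
= 4.0 * -0.1908
= -0.7632


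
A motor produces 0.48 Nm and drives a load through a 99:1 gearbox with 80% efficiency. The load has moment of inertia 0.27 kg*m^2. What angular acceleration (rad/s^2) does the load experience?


tau_out = tau_motor * N * eta
= 0.48 * 99 * 0.8 = 38.016 Nm
alpha = tau_out / I = 38.016 / 0.27
= 140.8 rad/s^2


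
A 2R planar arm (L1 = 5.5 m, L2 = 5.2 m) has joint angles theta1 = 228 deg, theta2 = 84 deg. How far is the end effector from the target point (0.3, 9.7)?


End effector via forward kinematics:
x = L1*cos(t1) + L2*cos(t1+t2) = -0.2007
y = L1*sin(t1) + L2*sin(t1+t2) = -7.9516
Distance to target:
d = sqrt((0.3 - -0.2007)^2 + (9.7 - -7.9516)^2)
= sqrt(0.2507 + 311.5807)
= 17.6588 m


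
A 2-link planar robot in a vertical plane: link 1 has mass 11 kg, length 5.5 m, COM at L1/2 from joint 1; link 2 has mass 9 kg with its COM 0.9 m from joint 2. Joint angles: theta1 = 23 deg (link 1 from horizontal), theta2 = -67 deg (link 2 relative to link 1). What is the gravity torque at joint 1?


Horizontal distance from joint 1 to link-1 COM:
  x_c1 = (L1/2)*cos(t1) = 2.75 * 0.9205 = 2.5314 m
Horizontal distance from joint 1 to link-2 COM:
  x_c2 = L1*cos(t1) + Lc2*cos(t1+t2)
       = 5.5*0.9205 + 0.9*0.7193 = 5.7102 m
tau1 = m1*g*x_c1 + m2*g*x_c2
     = 11*9.81*2.5314 + 9*9.81*5.7102
     = 273.1621 + 504.152
     = 777.3141 Nm


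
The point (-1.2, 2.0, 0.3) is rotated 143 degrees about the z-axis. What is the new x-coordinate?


Rotation about z-axis: x' = x*cos(theta) - y*sin(theta)
= -1.2 * -0.7986 - 2.0 * 0.6018
= -0.2453


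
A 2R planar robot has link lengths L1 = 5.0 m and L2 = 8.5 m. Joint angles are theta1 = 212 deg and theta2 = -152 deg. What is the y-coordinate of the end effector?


Convert angles to radians: theta1 = 3.7001, theta2 = -2.6529
y = L1*sin(theta1) + L2*sin(theta1+theta2)
y = -2.6496 + 7.3612
y = 4.7116


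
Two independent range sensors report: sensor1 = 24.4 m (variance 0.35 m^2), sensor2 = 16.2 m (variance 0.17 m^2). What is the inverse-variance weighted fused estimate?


w1 = (1/var1) / (1/var1 + 1/var2)
   = 2.8571 / (2.8571 + 5.8824) = 0.3269
w2 = 1 - w1 = 0.6731
fused = w1*s1 + w2*s2 = 7.9769 + 10.9038
= 18.8808 m


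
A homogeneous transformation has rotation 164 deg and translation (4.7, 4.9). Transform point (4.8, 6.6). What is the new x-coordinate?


x' = cos(theta)*px - sin(theta)*py + tx
= -0.9613*4.8 - 0.2756*6.6 + 4.7
= -1.7333


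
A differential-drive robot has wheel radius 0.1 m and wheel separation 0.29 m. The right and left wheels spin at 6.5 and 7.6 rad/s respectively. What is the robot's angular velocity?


vR = r*wR = 0.1*6.5 = 0.65 m/s
vL = r*wL = 0.1*7.6 = 0.76 m/s
v = (vR+vL)/2 = 0.705 m/s
omega = (vR-vL)/L = -0.3793 rad/s
angular velocity = -0.3793 rad/s


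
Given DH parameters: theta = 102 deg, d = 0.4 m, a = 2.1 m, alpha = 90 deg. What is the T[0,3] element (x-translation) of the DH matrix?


T[0,3] = a * cos(theta)
= 2.1 * cos(102 deg)
= 2.1 * -0.2079
= -0.4366


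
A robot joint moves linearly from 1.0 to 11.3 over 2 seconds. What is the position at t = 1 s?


s = t/T = 1/2 = 0.5
p(t) = p0 + (pf-p0)*s
= 1.0 + (11.3 - 1.0) * 0.5
= 6.15


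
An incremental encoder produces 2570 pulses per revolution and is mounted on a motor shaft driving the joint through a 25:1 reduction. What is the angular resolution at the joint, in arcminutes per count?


counts per rev = 2570
effective counts at joint = 2570 * 25 = 64250
resolution = 360*60 / 64250
= 0.3362 arcmin/count


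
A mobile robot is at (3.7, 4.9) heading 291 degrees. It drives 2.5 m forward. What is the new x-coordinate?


x_new = x0 + d*cos(theta)
= 3.7 + 2.5*cos(291)
= 3.7 + 0.8959
= 4.5959


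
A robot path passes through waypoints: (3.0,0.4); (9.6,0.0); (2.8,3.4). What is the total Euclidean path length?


Segment lengths:
  seg1 = sqrt((6.6)^2 + (-0.4)^2) = 6.6121
  seg2 = sqrt((-6.8)^2 + (3.4)^2) = 7.6026
Total = 14.2147


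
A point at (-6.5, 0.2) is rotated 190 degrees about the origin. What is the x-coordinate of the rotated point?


x' = x*cos(theta) - y*sin(theta)
cos(190 deg) = -0.9848, sin(190 deg) = -0.1736
x' = -6.5 * -0.9848 - 0.2 * -0.1736
= 6.4013 - -0.0347
= 6.436


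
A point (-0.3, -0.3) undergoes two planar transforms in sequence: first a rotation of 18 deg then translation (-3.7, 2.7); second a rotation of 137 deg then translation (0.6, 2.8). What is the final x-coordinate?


After transform 1:
x1 = cos(18)*-0.3 - sin(18)*-0.3 + -3.7 = -3.8926
y1 = sin(18)*-0.3 + cos(18)*-0.3 + 2.7 = 2.322
After transform 2:
x2 = cos(137)*-3.8926 - sin(137)*2.322 + 0.6
= 1.8633


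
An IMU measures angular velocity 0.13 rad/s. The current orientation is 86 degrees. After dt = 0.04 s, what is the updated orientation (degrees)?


delta_theta = w * dt = 0.13 * 0.04 = 0.0052 rad
= 0.2979 deg
theta_new = 86 + 0.2979 = 86.2979 deg


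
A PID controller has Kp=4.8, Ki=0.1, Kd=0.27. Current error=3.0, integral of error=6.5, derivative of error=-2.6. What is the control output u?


u = Kp*e + Ki*int(e) + Kd*de/dt
= 4.8*3.0 + 0.1*6.5 + 0.27*(-2.6)
= 14.4 + 0.65 + -0.702
= 14.348


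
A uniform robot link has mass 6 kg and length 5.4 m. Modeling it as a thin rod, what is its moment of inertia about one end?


I = (1/3) * m * L^2
= (1/3) * 6 * 5.4^2
= 0.333333 * 6 * 29.16
= 58.32 kg*m^2


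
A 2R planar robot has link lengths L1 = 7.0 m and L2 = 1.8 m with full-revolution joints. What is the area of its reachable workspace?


r_max = L1 + L2 = 8.8 m
r_min = |L1 - L2| = 5.2 m
Area = pi*(r_max^2 - r_min^2)
= pi*(77.44 - 27.04)
= pi * 50.4
= 158.3363 m^2


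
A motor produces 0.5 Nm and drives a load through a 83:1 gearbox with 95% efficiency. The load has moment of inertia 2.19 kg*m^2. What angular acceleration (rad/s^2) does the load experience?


tau_out = tau_motor * N * eta
= 0.5 * 83 * 0.95 = 39.425 Nm
alpha = tau_out / I = 39.425 / 2.19
= 18.0023 rad/s^2


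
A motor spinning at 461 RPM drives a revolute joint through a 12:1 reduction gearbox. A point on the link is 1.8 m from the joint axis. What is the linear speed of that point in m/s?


omega_motor = 461 * 2*pi/60 = 48.2758 rad/s
omega_joint = omega_motor / 12 = 4.023 rad/s
v = omega_joint * r = 4.023 * 1.8
= 7.2414 m/s


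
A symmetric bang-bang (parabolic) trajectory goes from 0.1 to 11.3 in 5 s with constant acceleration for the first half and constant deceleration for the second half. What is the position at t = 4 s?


Symmetric rest-to-rest: each phase covers (pf-p0)/2 in time T/2. 0.5*a*(T/2)^2 = (pf-p0)/2 => a = 4*(pf-p0)/T^2
a = 4*(11.3-0.1)/5^2 = 1.792
t = 4 is in the deceleration phase (t > T/2).
p = pf - 0.5*a*(T-t)^2 = 11.3 - 0.5*1.792*1^2
= 10.404


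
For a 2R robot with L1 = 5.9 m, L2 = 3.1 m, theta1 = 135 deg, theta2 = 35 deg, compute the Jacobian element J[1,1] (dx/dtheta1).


J[1,1] = -L1*sin(t1) - L2*sin(t1+t2)
= -5.9*sin(135) - 3.1*sin(170)
= -4.7102


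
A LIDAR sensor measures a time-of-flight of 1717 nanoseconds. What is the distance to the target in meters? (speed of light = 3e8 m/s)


tof = 1717 ns = 1.717e-06 s
dist = c * tof / 2
= 3e8 * 1.717e-06 / 2
= 257.55 m


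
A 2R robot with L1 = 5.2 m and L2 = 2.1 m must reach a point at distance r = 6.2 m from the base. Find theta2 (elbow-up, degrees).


cos(theta2) = (r^2 - L1^2 - L2^2) / (2*L1*L2)
cos(theta2) = (38.44 - 27.04 - 4.41) / 21.84
cos(theta2) = 0.320055
theta2 = 71.3338 degrees


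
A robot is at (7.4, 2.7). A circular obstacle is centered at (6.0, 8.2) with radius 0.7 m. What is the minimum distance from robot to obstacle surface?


center_dist = sqrt((7.4-6.0)^2 + (2.7-8.2)^2)
= sqrt(1.96 + 30.25)
= 5.6754
min_dist = center_dist - radius = 5.6754 - 0.7 = 4.9754 m


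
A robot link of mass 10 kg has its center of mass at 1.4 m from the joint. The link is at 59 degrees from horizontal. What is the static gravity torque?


tau = m*g*L*cos(angle)
= 10 * 9.81 * 1.4 * cos(59 deg)
= 10 * 9.81 * 1.4 * 0.515
= 70.7353 Nm


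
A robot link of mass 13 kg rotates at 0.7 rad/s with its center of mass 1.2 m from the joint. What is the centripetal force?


F = m * omega^2 * r
= 13 * 0.7^2 * 1.2
= 13 * 0.49 * 1.2
= 7.644 N


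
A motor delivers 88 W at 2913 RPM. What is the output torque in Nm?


omega = 2913 * 2*pi/60 = 305.0486 rad/s
tau = P / omega = 88 / 305.0486
= 0.2885 Nm


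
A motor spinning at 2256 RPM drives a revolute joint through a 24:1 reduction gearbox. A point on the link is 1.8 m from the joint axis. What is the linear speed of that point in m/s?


omega_motor = 2256 * 2*pi/60 = 236.2478 rad/s
omega_joint = omega_motor / 24 = 9.8437 rad/s
v = omega_joint * r = 9.8437 * 1.8
= 17.7186 m/s


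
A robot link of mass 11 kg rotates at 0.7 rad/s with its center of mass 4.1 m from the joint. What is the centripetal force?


F = m * omega^2 * r
= 11 * 0.7^2 * 4.1
= 11 * 0.49 * 4.1
= 22.099 N


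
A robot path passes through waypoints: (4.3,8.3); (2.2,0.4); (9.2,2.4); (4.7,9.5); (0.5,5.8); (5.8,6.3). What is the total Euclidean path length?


Segment lengths:
  seg1 = sqrt((-2.1)^2 + (-7.9)^2) = 8.1744
  seg2 = sqrt((7.0)^2 + (2.0)^2) = 7.2801
  seg3 = sqrt((-4.5)^2 + (7.1)^2) = 8.406
  seg4 = sqrt((-4.2)^2 + (-3.7)^2) = 5.5973
  seg5 = sqrt((5.3)^2 + (0.5)^2) = 5.3235
Total = 34.7813


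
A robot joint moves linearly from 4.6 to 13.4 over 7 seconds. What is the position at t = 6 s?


s = t/T = 6/7 = 0.8571
p(t) = p0 + (pf-p0)*s
= 4.6 + (13.4 - 4.6) * 0.8571
= 12.1429


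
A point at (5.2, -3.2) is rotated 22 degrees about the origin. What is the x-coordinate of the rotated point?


x' = x*cos(theta) - y*sin(theta)
cos(22 deg) = 0.9272, sin(22 deg) = 0.3746
x' = 5.2 * 0.9272 - -3.2 * 0.3746
= 4.8214 - -1.1987
= 6.0201


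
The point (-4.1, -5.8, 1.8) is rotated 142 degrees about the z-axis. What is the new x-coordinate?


Rotation about z-axis: x' = x*cos(theta) - y*sin(theta)
= -4.1 * -0.788 - -5.8 * 0.6157
= 6.8017


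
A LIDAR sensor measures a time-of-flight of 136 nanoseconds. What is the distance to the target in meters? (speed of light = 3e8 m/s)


tof = 136 ns = 1.36e-07 s
dist = c * tof / 2
= 3e8 * 1.36e-07 / 2
= 20.4 m


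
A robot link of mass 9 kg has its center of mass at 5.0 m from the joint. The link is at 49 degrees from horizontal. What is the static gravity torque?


tau = m*g*L*cos(angle)
= 9 * 9.81 * 5.0 * cos(49 deg)
= 9 * 9.81 * 5.0 * 0.6561
= 289.6173 Nm


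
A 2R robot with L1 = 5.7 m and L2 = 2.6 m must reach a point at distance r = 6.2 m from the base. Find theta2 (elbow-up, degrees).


cos(theta2) = (r^2 - L1^2 - L2^2) / (2*L1*L2)
cos(theta2) = (38.44 - 32.49 - 6.76) / 29.64
cos(theta2) = -0.027328
theta2 = 91.566 degrees


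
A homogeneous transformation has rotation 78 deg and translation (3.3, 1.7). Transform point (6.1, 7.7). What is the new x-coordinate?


x' = cos(theta)*px - sin(theta)*py + tx
= 0.2079*6.1 - 0.9781*7.7 + 3.3
= -2.9635


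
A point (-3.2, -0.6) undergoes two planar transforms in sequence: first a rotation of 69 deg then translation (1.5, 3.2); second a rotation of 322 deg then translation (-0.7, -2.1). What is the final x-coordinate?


After transform 1:
x1 = cos(69)*-3.2 - sin(69)*-0.6 + 1.5 = 0.9134
y1 = sin(69)*-3.2 + cos(69)*-0.6 + 3.2 = -0.0025
After transform 2:
x2 = cos(322)*0.9134 - sin(322)*-0.0025 + -0.7
= 0.0182


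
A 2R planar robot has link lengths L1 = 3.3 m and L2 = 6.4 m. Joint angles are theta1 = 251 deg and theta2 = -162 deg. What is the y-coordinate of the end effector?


Convert angles to radians: theta1 = 4.3808, theta2 = -2.8274
y = L1*sin(theta1) + L2*sin(theta1+theta2)
y = -3.1202 + 6.399
y = 3.2788


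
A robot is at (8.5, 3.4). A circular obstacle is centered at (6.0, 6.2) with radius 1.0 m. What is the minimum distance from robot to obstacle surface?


center_dist = sqrt((8.5-6.0)^2 + (3.4-6.2)^2)
= sqrt(6.25 + 7.84)
= 3.7537
min_dist = center_dist - radius = 3.7537 - 1.0 = 2.7537 m


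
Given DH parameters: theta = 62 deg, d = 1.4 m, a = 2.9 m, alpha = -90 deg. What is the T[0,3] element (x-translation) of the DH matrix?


T[0,3] = a * cos(theta)
= 2.9 * cos(62 deg)
= 2.9 * 0.4695
= 1.3615


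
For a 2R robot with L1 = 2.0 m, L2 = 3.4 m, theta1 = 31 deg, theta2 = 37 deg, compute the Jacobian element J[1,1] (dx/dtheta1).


J[1,1] = -L1*sin(t1) - L2*sin(t1+t2)
= -2.0*sin(31) - 3.4*sin(68)
= -4.1825


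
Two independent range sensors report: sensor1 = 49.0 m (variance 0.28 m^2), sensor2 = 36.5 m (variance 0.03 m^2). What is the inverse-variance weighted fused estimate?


w1 = (1/var1) / (1/var1 + 1/var2)
   = 3.5714 / (3.5714 + 33.3333) = 0.0968
w2 = 1 - w1 = 0.9032
fused = w1*s1 + w2*s2 = 4.7419 + 32.9677
= 37.7097 m


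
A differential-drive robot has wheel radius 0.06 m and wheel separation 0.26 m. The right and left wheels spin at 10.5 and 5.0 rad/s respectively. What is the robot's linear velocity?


vR = r*wR = 0.06*10.5 = 0.63 m/s
vL = r*wL = 0.06*5.0 = 0.3 m/s
v = (vR+vL)/2 = 0.465 m/s
omega = (vR-vL)/L = 1.2692 rad/s
linear velocity = 0.465 m/s


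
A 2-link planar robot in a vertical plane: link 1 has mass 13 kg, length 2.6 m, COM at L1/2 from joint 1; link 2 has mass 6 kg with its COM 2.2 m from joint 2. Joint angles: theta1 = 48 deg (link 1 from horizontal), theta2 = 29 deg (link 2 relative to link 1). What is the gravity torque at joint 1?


Horizontal distance from joint 1 to link-1 COM:
  x_c1 = (L1/2)*cos(t1) = 1.3 * 0.6691 = 0.8699 m
Horizontal distance from joint 1 to link-2 COM:
  x_c2 = L1*cos(t1) + Lc2*cos(t1+t2)
       = 2.6*0.6691 + 2.2*0.225 = 2.2346 m
tau1 = m1*g*x_c1 + m2*g*x_c2
     = 13*9.81*0.8699 + 6*9.81*2.2346
     = 110.9345 + 131.5304
     = 242.4649 Nm


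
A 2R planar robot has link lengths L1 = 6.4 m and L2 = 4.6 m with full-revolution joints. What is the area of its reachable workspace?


r_max = L1 + L2 = 11.0 m
r_min = |L1 - L2| = 1.8 m
Area = pi*(r_max^2 - r_min^2)
= pi*(121.0 - 3.24)
= pi * 117.76
= 369.954 m^2


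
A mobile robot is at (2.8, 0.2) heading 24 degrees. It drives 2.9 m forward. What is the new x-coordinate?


x_new = x0 + d*cos(theta)
= 2.8 + 2.9*cos(24)
= 2.8 + 2.6493
= 5.4493


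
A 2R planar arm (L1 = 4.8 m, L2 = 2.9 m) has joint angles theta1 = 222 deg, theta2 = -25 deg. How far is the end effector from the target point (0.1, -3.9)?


End effector via forward kinematics:
x = L1*cos(t1) + L2*cos(t1+t2) = -6.3404
y = L1*sin(t1) + L2*sin(t1+t2) = -4.0597
Distance to target:
d = sqrt((0.1 - -6.3404)^2 + (-3.9 - -4.0597)^2)
= sqrt(41.4785 + 0.0255)
= 6.4424 m


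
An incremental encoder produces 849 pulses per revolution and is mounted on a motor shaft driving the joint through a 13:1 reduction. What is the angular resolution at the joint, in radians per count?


counts per rev = 849
effective counts at joint = 849 * 13 = 11037
resolution = 2*pi / 11037
= 5.6928e-04 rad/count


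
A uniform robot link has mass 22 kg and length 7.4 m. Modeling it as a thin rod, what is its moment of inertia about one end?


I = (1/3) * m * L^2
= (1/3) * 22 * 7.4^2
= 0.333333 * 22 * 54.76
= 401.5733 kg*m^2


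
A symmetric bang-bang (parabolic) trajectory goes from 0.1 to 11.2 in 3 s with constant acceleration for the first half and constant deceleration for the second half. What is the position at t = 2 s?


Symmetric rest-to-rest: each phase covers (pf-p0)/2 in time T/2. 0.5*a*(T/2)^2 = (pf-p0)/2 => a = 4*(pf-p0)/T^2
a = 4*(11.2-0.1)/3^2 = 4.9333
t = 2 is in the deceleration phase (t > T/2).
p = pf - 0.5*a*(T-t)^2 = 11.2 - 0.5*4.9333*1^2
= 8.7333


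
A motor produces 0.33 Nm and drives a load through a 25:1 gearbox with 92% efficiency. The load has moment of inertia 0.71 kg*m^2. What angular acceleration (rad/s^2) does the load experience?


tau_out = tau_motor * N * eta
= 0.33 * 25 * 0.92 = 7.59 Nm
alpha = tau_out / I = 7.59 / 0.71
= 10.6901 rad/s^2


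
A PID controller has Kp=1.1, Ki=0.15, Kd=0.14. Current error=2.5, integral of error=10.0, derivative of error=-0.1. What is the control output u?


u = Kp*e + Ki*int(e) + Kd*de/dt
= 1.1*2.5 + 0.15*10.0 + 0.14*(-0.1)
= 2.75 + 1.5 + -0.014
= 4.236


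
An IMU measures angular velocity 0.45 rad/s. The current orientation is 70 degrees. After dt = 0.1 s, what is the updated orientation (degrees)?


delta_theta = w * dt = 0.45 * 0.1 = 0.045 rad
= 2.5783 deg
theta_new = 70 + 2.5783 = 72.5783 deg


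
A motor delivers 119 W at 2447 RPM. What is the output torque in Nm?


omega = 2447 * 2*pi/60 = 256.2492 rad/s
tau = P / omega = 119 / 256.2492
= 0.4644 Nm


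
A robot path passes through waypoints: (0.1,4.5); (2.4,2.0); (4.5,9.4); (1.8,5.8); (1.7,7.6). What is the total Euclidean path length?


Segment lengths:
  seg1 = sqrt((2.3)^2 + (-2.5)^2) = 3.3971
  seg2 = sqrt((2.1)^2 + (7.4)^2) = 7.6922
  seg3 = sqrt((-2.7)^2 + (-3.6)^2) = 4.5
  seg4 = sqrt((-0.1)^2 + (1.8)^2) = 1.8028
Total = 17.392


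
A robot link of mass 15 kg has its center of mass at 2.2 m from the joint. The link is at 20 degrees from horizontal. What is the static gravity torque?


tau = m*g*L*cos(angle)
= 15 * 9.81 * 2.2 * cos(20 deg)
= 15 * 9.81 * 2.2 * 0.9397
= 304.2067 Nm


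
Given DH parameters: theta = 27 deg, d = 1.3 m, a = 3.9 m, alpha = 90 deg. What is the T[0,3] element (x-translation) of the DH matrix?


T[0,3] = a * cos(theta)
= 3.9 * cos(27 deg)
= 3.9 * 0.891
= 3.4749


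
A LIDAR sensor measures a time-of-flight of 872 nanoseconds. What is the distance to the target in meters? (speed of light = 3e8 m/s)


tof = 872 ns = 8.72e-07 s
dist = c * tof / 2
= 3e8 * 8.72e-07 / 2
= 130.8 m


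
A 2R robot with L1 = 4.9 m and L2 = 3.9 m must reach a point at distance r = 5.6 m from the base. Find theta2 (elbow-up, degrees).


cos(theta2) = (r^2 - L1^2 - L2^2) / (2*L1*L2)
cos(theta2) = (31.36 - 24.01 - 15.21) / 38.22
cos(theta2) = -0.205651
theta2 = 101.8676 degrees


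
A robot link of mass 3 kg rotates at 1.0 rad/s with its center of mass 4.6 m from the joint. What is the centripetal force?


F = m * omega^2 * r
= 3 * 1.0^2 * 4.6
= 3 * 1.0 * 4.6
= 13.8 N


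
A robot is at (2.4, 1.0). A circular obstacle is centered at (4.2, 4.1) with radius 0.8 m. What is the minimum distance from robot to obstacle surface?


center_dist = sqrt((2.4-4.2)^2 + (1.0-4.1)^2)
= sqrt(3.24 + 9.61)
= 3.5847
min_dist = center_dist - radius = 3.5847 - 0.8 = 2.7847 m


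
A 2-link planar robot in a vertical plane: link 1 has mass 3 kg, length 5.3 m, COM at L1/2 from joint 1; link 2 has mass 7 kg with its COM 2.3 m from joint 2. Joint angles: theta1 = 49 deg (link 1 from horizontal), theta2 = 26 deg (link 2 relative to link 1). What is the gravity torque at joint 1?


Horizontal distance from joint 1 to link-1 COM:
  x_c1 = (L1/2)*cos(t1) = 2.65 * 0.6561 = 1.7386 m
Horizontal distance from joint 1 to link-2 COM:
  x_c2 = L1*cos(t1) + Lc2*cos(t1+t2)
       = 5.3*0.6561 + 2.3*0.2588 = 4.0724 m
tau1 = m1*g*x_c1 + m2*g*x_c2
     = 3*9.81*1.7386 + 7*9.81*4.0724
     = 51.1657 + 279.6515
     = 330.8172 Nm


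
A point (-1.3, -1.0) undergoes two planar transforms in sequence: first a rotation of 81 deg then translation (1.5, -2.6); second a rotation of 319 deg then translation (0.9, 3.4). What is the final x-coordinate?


After transform 1:
x1 = cos(81)*-1.3 - sin(81)*-1.0 + 1.5 = 2.2843
y1 = sin(81)*-1.3 + cos(81)*-1.0 + -2.6 = -4.0404
After transform 2:
x2 = cos(319)*2.2843 - sin(319)*-4.0404 + 0.9
= -0.0268


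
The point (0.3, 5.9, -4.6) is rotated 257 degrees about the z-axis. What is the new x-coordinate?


Rotation about z-axis: x' = x*cos(theta) - y*sin(theta)
= 0.3 * -0.225 - 5.9 * -0.9744
= 5.6813


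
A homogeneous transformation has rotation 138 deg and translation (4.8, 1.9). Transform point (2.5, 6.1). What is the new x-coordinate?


x' = cos(theta)*px - sin(theta)*py + tx
= -0.7431*2.5 - 0.6691*6.1 + 4.8
= -1.1396


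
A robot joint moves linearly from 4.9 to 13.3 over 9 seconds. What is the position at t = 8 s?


s = t/T = 8/9 = 0.8889
p(t) = p0 + (pf-p0)*s
= 4.9 + (13.3 - 4.9) * 0.8889
= 12.3667


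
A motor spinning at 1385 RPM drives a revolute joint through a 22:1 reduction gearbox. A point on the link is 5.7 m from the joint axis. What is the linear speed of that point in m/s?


omega_motor = 1385 * 2*pi/60 = 145.0369 rad/s
omega_joint = omega_motor / 22 = 6.5926 rad/s
v = omega_joint * r = 6.5926 * 5.7
= 37.5777 m/s


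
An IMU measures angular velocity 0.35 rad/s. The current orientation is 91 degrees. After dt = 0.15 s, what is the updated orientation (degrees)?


delta_theta = w * dt = 0.35 * 0.15 = 0.0525 rad
= 3.008 deg
theta_new = 91 + 3.008 = 94.008 deg


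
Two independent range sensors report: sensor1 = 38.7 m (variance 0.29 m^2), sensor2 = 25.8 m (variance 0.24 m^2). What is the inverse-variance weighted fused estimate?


w1 = (1/var1) / (1/var1 + 1/var2)
   = 3.4483 / (3.4483 + 4.1667) = 0.4528
w2 = 1 - w1 = 0.5472
fused = w1*s1 + w2*s2 = 17.5245 + 14.117
= 31.6415 m


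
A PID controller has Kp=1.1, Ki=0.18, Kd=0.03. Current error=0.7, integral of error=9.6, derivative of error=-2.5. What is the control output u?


u = Kp*e + Ki*int(e) + Kd*de/dt
= 1.1*0.7 + 0.18*9.6 + 0.03*(-2.5)
= 0.77 + 1.728 + -0.075
= 2.423


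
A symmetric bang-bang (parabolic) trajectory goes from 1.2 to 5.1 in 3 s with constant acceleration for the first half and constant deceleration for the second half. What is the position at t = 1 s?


Symmetric rest-to-rest: each phase covers (pf-p0)/2 in time T/2. 0.5*a*(T/2)^2 = (pf-p0)/2 => a = 4*(pf-p0)/T^2
a = 4*(5.1-1.2)/3^2 = 1.7333
t = 1 is in the acceleration phase (t <= T/2).
p = p0 + 0.5*a*t^2 = 1.2 + 0.5*1.7333*1^2
= 2.0667


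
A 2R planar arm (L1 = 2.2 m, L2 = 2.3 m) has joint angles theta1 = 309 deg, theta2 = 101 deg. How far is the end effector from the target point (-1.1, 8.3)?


End effector via forward kinematics:
x = L1*cos(t1) + L2*cos(t1+t2) = 2.8629
y = L1*sin(t1) + L2*sin(t1+t2) = 0.0522
Distance to target:
d = sqrt((-1.1 - 2.8629)^2 + (8.3 - 0.0522)^2)
= sqrt(15.7047 + 68.0265)
= 9.1505 m


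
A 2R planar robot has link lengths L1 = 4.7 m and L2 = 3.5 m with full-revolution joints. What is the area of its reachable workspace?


r_max = L1 + L2 = 8.2 m
r_min = |L1 - L2| = 1.2 m
Area = pi*(r_max^2 - r_min^2)
= pi*(67.24 - 1.44)
= pi * 65.8
= 206.7168 m^2


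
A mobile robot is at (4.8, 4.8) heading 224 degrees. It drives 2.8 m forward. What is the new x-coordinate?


x_new = x0 + d*cos(theta)
= 4.8 + 2.8*cos(224)
= 4.8 + -2.0142
= 2.7858
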